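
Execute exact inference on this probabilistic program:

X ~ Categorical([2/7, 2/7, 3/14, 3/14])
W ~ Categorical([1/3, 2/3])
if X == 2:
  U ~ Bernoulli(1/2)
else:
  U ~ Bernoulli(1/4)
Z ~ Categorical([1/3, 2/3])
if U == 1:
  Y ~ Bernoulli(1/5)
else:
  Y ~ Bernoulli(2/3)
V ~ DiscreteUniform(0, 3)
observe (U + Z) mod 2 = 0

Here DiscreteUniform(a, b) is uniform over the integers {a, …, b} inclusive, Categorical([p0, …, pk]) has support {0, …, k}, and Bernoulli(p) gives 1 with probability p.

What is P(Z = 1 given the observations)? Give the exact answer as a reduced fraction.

P(Z = 1 | obs) = 34/73

Enumerate traces; 128 have nonzero weight after conditioning:
  (X=0, W=0, U=0, Z=0, Y=0, V=0) weight 1/504
  (X=0, W=0, U=0, Z=0, Y=0, V=1) weight 1/504
  (X=0, W=0, U=0, Z=0, Y=0, V=2) weight 1/504
  (X=0, W=0, U=0, Z=0, Y=0, V=3) weight 1/504
  (X=0, W=0, U=0, Z=0, Y=1, V=0) weight 1/252
  (X=0, W=0, U=0, Z=0, Y=1, V=1) weight 1/252
  (X=0, W=0, U=0, Z=0, Y=1, V=2) weight 1/252
  (X=0, W=0, U=0, Z=0, Y=1, V=3) weight 1/252
  (X=0, W=0, U=1, Z=1, Y=0, V=0) weight 1/315
  … 119 more
Group by Z:
  weight(Z=0) = 13/56
  weight(Z=1) = 17/84
Total weight = 13/56 + 17/84 = 73/168
P(Z=0 | obs) = 13/56 / 73/168 = 39/73
P(Z=1 | obs) = 17/84 / 73/168 = 34/73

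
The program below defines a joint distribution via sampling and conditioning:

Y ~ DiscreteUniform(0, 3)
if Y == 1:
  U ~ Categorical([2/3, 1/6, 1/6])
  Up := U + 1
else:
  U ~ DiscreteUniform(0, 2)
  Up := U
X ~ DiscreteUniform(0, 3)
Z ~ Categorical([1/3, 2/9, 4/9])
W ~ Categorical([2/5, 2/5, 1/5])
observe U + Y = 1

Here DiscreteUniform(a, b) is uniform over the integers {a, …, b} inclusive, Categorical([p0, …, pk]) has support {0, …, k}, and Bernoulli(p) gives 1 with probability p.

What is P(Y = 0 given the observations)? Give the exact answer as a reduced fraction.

Enumerate traces; 72 have nonzero weight after conditioning:
  (Y=0, U=1, X=0, Z=0, W=0) weight 1/360
  (Y=0, U=1, X=0, Z=0, W=1) weight 1/360
  (Y=0, U=1, X=0, Z=0, W=2) weight 1/720
  (Y=0, U=1, X=0, Z=1, W=0) weight 1/540
  (Y=0, U=1, X=0, Z=1, W=1) weight 1/540
  (Y=0, U=1, X=0, Z=1, W=2) weight 1/1080
  (Y=0, U=1, X=0, Z=2, W=0) weight 1/270
  (Y=0, U=1, X=0, Z=2, W=1) weight 1/270
  (Y=1, U=0, X=0, Z=0, W=0) weight 1/180
  … 63 more
Group by Y:
  weight(Y=0) = 1/12
  weight(Y=1) = 1/6
Total weight = 1/12 + 1/6 = 1/4
P(Y=0 | obs) = 1/12 / 1/4 = 1/3
P(Y=1 | obs) = 1/6 / 1/4 = 2/3

P(Y = 0 | obs) = 1/3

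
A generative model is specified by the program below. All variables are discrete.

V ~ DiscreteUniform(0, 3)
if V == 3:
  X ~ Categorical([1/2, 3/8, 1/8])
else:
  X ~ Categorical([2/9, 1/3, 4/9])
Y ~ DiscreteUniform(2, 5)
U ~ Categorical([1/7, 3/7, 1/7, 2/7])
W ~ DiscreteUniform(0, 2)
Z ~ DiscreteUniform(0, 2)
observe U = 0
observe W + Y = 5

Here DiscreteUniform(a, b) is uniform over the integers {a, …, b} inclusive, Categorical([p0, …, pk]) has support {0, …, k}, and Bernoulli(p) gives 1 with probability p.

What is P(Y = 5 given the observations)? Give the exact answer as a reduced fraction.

Enumerate traces; 108 have nonzero weight after conditioning:
  (V=0, X=0, Y=3, U=0, W=2, Z=0) weight 1/4536
  (V=0, X=0, Y=3, U=0, W=2, Z=1) weight 1/4536
  (V=0, X=0, Y=3, U=0, W=2, Z=2) weight 1/4536
  (V=0, X=0, Y=4, U=0, W=1, Z=0) weight 1/4536
  (V=0, X=0, Y=4, U=0, W=1, Z=1) weight 1/4536
  (V=0, X=0, Y=4, U=0, W=1, Z=2) weight 1/4536
  (V=0, X=0, Y=5, U=0, W=0, Z=0) weight 1/4536
  (V=0, X=0, Y=5, U=0, W=0, Z=1) weight 1/4536
  … 100 more
Group by Y:
  weight(Y=3) = 1/84
  weight(Y=4) = 1/84
  weight(Y=5) = 1/84
Total weight = 1/84 + 1/84 + 1/84 = 1/28
P(Y=3 | obs) = 1/84 / 1/28 = 1/3
P(Y=4 | obs) = 1/84 / 1/28 = 1/3
P(Y=5 | obs) = 1/84 / 1/28 = 1/3

P(Y = 5 | obs) = 1/3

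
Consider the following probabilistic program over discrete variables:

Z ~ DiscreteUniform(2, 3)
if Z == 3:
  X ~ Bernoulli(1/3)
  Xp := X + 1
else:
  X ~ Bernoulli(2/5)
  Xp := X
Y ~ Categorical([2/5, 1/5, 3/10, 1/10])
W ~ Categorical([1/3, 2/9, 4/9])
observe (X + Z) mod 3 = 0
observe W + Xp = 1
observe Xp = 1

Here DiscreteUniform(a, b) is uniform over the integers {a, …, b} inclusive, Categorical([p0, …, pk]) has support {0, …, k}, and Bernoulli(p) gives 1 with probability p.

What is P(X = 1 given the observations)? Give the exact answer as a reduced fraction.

Enumerate traces; 8 have nonzero weight after conditioning:
  (Z=2, X=1, Y=0, W=0) weight 2/75
  (Z=2, X=1, Y=1, W=0) weight 1/75
  (Z=2, X=1, Y=2, W=0) weight 1/50
  (Z=2, X=1, Y=3, W=0) weight 1/150
  (Z=3, X=0, Y=0, W=0) weight 2/45
  (Z=3, X=0, Y=1, W=0) weight 1/45
  (Z=3, X=0, Y=2, W=0) weight 1/30
  (Z=3, X=0, Y=3, W=0) weight 1/90
Group by X:
  weight(X=0) = 1/9
  weight(X=1) = 1/15
Total weight = 1/9 + 1/15 = 8/45
P(X=0 | obs) = 1/9 / 8/45 = 5/8
P(X=1 | obs) = 1/15 / 8/45 = 3/8

P(X = 1 | obs) = 3/8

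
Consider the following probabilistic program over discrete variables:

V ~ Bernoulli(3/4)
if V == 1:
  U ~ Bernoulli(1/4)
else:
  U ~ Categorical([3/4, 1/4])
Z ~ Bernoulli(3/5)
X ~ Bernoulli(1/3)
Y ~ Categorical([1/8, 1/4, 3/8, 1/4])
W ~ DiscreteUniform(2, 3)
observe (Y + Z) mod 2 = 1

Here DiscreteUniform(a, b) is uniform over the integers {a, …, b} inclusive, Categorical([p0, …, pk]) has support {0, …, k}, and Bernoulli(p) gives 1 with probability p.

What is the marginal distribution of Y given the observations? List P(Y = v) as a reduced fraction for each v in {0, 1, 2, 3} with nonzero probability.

Enumerate traces; 64 have nonzero weight after conditioning:
  (V=0, U=0, Z=0, X=0, Y=1, W=2) weight 1/160
  (V=0, U=0, Z=0, X=0, Y=1, W=3) weight 1/160
  (V=0, U=0, Z=0, X=0, Y=3, W=2) weight 1/160
  (V=0, U=0, Z=0, X=0, Y=3, W=3) weight 1/160
  (V=0, U=0, Z=0, X=1, Y=1, W=2) weight 1/320
  (V=0, U=0, Z=0, X=1, Y=1, W=3) weight 1/320
  (V=0, U=0, Z=0, X=1, Y=3, W=2) weight 1/320
  (V=0, U=0, Z=0, X=1, Y=3, W=3) weight 1/320
  (V=0, U=0, Z=1, X=0, Y=0, W=2) weight 3/640
  (V=0, U=0, Z=1, X=0, Y=2, W=2) weight 9/640
  … 54 more
Group by Y:
  weight(Y=0) = 3/40
  weight(Y=1) = 1/10
  weight(Y=2) = 9/40
  weight(Y=3) = 1/10
Total weight = 3/40 + 1/10 + 9/40 + 1/10 = 1/2
P(Y=0 | obs) = 3/40 / 1/2 = 3/20
P(Y=1 | obs) = 1/10 / 1/2 = 1/5
P(Y=2 | obs) = 9/40 / 1/2 = 9/20
P(Y=3 | obs) = 1/10 / 1/2 = 1/5

P(Y=0) = 3/20, P(Y=1) = 1/5, P(Y=2) = 9/20, P(Y=3) = 1/5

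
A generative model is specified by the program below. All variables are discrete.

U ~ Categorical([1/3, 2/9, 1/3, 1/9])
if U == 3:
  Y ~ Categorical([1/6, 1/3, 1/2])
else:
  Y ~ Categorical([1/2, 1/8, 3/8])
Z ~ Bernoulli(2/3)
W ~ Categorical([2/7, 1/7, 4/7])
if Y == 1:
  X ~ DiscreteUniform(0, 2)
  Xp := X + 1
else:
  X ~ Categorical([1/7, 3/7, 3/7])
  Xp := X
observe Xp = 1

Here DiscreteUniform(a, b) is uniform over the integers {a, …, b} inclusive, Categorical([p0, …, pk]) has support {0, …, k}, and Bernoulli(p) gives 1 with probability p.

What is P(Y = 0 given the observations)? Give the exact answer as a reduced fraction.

Enumerate traces; 72 have nonzero weight after conditioning:
  (U=0, Y=0, Z=0, W=0, X=1) weight 1/147
  (U=0, Y=0, Z=0, W=1, X=1) weight 1/294
  (U=0, Y=0, Z=0, W=2, X=1) weight 2/147
  (U=0, Y=0, Z=1, W=0, X=1) weight 2/147
  (U=0, Y=0, Z=1, W=1, X=1) weight 1/147
  (U=0, Y=0, Z=1, W=2, X=1) weight 4/147
  (U=0, Y=1, Z=0, W=0, X=0) weight 1/756
  (U=0, Y=1, Z=0, W=1, X=0) weight 1/1512
  (U=0, Y=2, Z=0, W=0, X=1) weight 1/196
  … 63 more
Group by Y:
  weight(Y=0) = 25/126
  weight(Y=1) = 4/81
  weight(Y=2) = 1/6
Total weight = 25/126 + 4/81 + 1/6 = 235/567
P(Y=0 | obs) = 25/126 / 235/567 = 45/94
P(Y=1 | obs) = 4/81 / 235/567 = 28/235
P(Y=2 | obs) = 1/6 / 235/567 = 189/470

P(Y = 0 | obs) = 45/94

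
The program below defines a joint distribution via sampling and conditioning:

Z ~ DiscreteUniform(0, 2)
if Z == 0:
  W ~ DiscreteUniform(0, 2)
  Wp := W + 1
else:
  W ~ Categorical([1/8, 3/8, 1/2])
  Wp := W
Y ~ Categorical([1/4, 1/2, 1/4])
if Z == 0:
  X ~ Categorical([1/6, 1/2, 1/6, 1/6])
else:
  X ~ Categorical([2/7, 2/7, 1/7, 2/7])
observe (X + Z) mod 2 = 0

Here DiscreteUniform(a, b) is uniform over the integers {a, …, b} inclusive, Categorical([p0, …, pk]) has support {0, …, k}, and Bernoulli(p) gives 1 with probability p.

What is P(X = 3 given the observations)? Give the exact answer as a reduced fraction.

P(X = 3 | obs) = 3/14

Enumerate traces; 54 have nonzero weight after conditioning:
  (Z=0, W=0, Y=0, X=0) weight 1/216
  (Z=0, W=0, Y=0, X=2) weight 1/216
  (Z=0, W=0, Y=1, X=0) weight 1/108
  (Z=0, W=0, Y=1, X=2) weight 1/108
  (Z=0, W=0, Y=2, X=0) weight 1/216
  (Z=0, W=0, Y=2, X=2) weight 1/216
  (Z=0, W=1, Y=0, X=0) weight 1/216
  (Z=0, W=1, Y=0, X=2) weight 1/216
  (Z=1, W=0, Y=0, X=1) weight 1/336
  (Z=1, W=0, Y=0, X=3) weight 1/336
  … 44 more
Group by X:
  weight(X=0) = 19/126
  weight(X=1) = 2/21
  weight(X=2) = 13/126
  weight(X=3) = 2/21
Total weight = 19/126 + 2/21 + 13/126 + 2/21 = 4/9
P(X=0 | obs) = 19/126 / 4/9 = 19/56
P(X=1 | obs) = 2/21 / 4/9 = 3/14
P(X=2 | obs) = 13/126 / 4/9 = 13/56
P(X=3 | obs) = 2/21 / 4/9 = 3/14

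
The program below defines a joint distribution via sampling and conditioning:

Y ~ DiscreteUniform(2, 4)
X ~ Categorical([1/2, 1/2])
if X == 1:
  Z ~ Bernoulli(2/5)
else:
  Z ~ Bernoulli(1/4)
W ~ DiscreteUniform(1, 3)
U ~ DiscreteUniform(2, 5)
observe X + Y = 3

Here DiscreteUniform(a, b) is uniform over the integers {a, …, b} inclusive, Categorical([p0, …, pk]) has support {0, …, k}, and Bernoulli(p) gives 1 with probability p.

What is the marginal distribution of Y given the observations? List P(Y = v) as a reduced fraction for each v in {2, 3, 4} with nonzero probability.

P(Y=2) = 1/2, P(Y=3) = 1/2

Enumerate traces; 48 have nonzero weight after conditioning:
  (Y=2, X=1, Z=0, W=1, U=2) weight 1/120
  (Y=2, X=1, Z=0, W=1, U=3) weight 1/120
  (Y=2, X=1, Z=0, W=1, U=4) weight 1/120
  (Y=2, X=1, Z=0, W=1, U=5) weight 1/120
  (Y=2, X=1, Z=0, W=2, U=2) weight 1/120
  (Y=2, X=1, Z=0, W=2, U=3) weight 1/120
  (Y=2, X=1, Z=0, W=2, U=4) weight 1/120
  (Y=2, X=1, Z=0, W=2, U=5) weight 1/120
  (Y=3, X=0, Z=0, W=1, U=2) weight 1/96
  … 39 more
Group by Y:
  weight(Y=2) = 1/6
  weight(Y=3) = 1/6
Total weight = 1/6 + 1/6 = 1/3
P(Y=2 | obs) = 1/6 / 1/3 = 1/2
P(Y=3 | obs) = 1/6 / 1/3 = 1/2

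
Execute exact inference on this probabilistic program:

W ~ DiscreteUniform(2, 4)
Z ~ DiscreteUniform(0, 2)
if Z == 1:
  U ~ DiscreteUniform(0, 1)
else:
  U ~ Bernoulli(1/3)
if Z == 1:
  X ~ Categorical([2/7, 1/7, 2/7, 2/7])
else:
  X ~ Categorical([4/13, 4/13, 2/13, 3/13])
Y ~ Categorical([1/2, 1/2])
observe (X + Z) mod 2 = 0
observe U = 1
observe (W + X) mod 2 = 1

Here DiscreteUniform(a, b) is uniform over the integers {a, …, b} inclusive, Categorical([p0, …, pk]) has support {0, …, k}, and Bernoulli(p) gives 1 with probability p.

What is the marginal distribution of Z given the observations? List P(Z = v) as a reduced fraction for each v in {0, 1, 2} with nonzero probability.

P(Z=0) = 14/67, P(Z=1) = 39/67, P(Z=2) = 14/67

Enumerate traces; 16 have nonzero weight after conditioning:
  (W=2, Z=1, U=1, X=1, Y=0) weight 1/252
  (W=2, Z=1, U=1, X=1, Y=1) weight 1/252
  (W=2, Z=1, U=1, X=3, Y=0) weight 1/126
  (W=2, Z=1, U=1, X=3, Y=1) weight 1/126
  (W=3, Z=0, U=1, X=0, Y=0) weight 2/351
  (W=3, Z=0, U=1, X=0, Y=1) weight 2/351
  (W=3, Z=0, U=1, X=2, Y=0) weight 1/351
  (W=3, Z=0, U=1, X=2, Y=1) weight 1/351
  (W=3, Z=2, U=1, X=0, Y=0) weight 2/351
  … 7 more
Group by Z:
  weight(Z=0) = 2/117
  weight(Z=1) = 1/21
  weight(Z=2) = 2/117
Total weight = 2/117 + 1/21 + 2/117 = 67/819
P(Z=0 | obs) = 2/117 / 67/819 = 14/67
P(Z=1 | obs) = 1/21 / 67/819 = 39/67
P(Z=2 | obs) = 2/117 / 67/819 = 14/67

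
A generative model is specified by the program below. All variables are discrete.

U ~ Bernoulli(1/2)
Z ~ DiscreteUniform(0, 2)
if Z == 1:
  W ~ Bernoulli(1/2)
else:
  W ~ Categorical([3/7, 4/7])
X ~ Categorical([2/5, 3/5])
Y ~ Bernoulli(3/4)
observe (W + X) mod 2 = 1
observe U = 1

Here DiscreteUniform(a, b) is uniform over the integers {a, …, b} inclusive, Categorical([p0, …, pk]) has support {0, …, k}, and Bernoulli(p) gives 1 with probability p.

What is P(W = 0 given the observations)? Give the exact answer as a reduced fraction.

Enumerate traces; 12 have nonzero weight after conditioning:
  (U=1, Z=0, W=0, X=1, Y=0) weight 3/280
  (U=1, Z=0, W=0, X=1, Y=1) weight 9/280
  (U=1, Z=0, W=1, X=0, Y=0) weight 1/105
  (U=1, Z=0, W=1, X=0, Y=1) weight 1/35
  (U=1, Z=1, W=0, X=1, Y=0) weight 1/80
  (U=1, Z=1, W=0, X=1, Y=1) weight 3/80
  (U=1, Z=1, W=1, X=0, Y=0) weight 1/120
  (U=1, Z=1, W=1, X=0, Y=1) weight 1/40
  … 4 more
Group by W:
  weight(W=0) = 19/140
  weight(W=1) = 23/210
Total weight = 19/140 + 23/210 = 103/420
P(W=0 | obs) = 19/140 / 103/420 = 57/103
P(W=1 | obs) = 23/210 / 103/420 = 46/103

P(W = 0 | obs) = 57/103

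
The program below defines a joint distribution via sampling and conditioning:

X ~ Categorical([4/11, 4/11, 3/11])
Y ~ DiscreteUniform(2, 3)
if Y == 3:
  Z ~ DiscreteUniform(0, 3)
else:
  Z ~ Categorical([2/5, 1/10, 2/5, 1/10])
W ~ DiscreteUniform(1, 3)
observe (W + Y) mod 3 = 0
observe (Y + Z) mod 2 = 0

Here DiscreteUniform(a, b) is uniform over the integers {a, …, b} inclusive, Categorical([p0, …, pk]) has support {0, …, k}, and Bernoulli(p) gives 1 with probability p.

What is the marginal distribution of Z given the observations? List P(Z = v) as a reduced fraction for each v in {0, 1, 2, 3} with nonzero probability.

Enumerate traces; 12 have nonzero weight after conditioning:
  (X=0, Y=2, Z=0, W=1) weight 4/165
  (X=0, Y=2, Z=2, W=1) weight 4/165
  (X=0, Y=3, Z=1, W=3) weight 1/66
  (X=0, Y=3, Z=3, W=3) weight 1/66
  (X=1, Y=2, Z=0, W=1) weight 4/165
  (X=1, Y=2, Z=2, W=1) weight 4/165
  (X=1, Y=3, Z=1, W=3) weight 1/66
  (X=1, Y=3, Z=3, W=3) weight 1/66
  … 4 more
Group by Z:
  weight(Z=0) = 1/15
  weight(Z=1) = 1/24
  weight(Z=2) = 1/15
  weight(Z=3) = 1/24
Total weight = 1/15 + 1/24 + 1/15 + 1/24 = 13/60
P(Z=0 | obs) = 1/15 / 13/60 = 4/13
P(Z=1 | obs) = 1/24 / 13/60 = 5/26
P(Z=2 | obs) = 1/15 / 13/60 = 4/13
P(Z=3 | obs) = 1/24 / 13/60 = 5/26

P(Z=0) = 4/13, P(Z=1) = 5/26, P(Z=2) = 4/13, P(Z=3) = 5/26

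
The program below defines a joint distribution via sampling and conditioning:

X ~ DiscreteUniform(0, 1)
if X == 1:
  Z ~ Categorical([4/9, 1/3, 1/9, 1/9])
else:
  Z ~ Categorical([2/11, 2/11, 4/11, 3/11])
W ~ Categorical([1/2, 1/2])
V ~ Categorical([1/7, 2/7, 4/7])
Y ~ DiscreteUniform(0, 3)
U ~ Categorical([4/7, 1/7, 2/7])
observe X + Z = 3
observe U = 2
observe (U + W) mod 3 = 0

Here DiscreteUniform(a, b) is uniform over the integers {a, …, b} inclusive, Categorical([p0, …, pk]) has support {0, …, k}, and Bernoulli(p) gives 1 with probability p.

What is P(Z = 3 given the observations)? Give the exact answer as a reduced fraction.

Enumerate traces; 24 have nonzero weight after conditioning:
  (X=0, Z=3, W=1, V=0, Y=0, U=2) weight 3/4312
  (X=0, Z=3, W=1, V=0, Y=1, U=2) weight 3/4312
  (X=0, Z=3, W=1, V=0, Y=2, U=2) weight 3/4312
  (X=0, Z=3, W=1, V=0, Y=3, U=2) weight 3/4312
  (X=0, Z=3, W=1, V=1, Y=0, U=2) weight 3/2156
  (X=0, Z=3, W=1, V=1, Y=1, U=2) weight 3/2156
  (X=0, Z=3, W=1, V=1, Y=2, U=2) weight 3/2156
  (X=0, Z=3, W=1, V=1, Y=3, U=2) weight 3/2156
  (X=1, Z=2, W=1, V=0, Y=0, U=2) weight 1/3528
  … 15 more
Group by Z:
  weight(Z=2) = 1/126
  weight(Z=3) = 3/154
Total weight = 1/126 + 3/154 = 19/693
P(Z=2 | obs) = 1/126 / 19/693 = 11/38
P(Z=3 | obs) = 3/154 / 19/693 = 27/38

P(Z = 3 | obs) = 27/38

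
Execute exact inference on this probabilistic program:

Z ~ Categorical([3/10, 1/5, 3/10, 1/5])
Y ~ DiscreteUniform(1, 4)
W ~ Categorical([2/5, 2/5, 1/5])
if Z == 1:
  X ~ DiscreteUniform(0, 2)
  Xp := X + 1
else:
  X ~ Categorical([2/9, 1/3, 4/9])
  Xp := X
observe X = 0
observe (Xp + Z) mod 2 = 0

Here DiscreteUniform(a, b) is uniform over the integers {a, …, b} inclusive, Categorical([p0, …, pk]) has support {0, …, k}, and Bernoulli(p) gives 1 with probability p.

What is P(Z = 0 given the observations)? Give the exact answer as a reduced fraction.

P(Z = 0 | obs) = 1/3

Enumerate traces; 36 have nonzero weight after conditioning:
  (Z=0, Y=1, W=0, X=0) weight 1/150
  (Z=0, Y=1, W=1, X=0) weight 1/150
  (Z=0, Y=1, W=2, X=0) weight 1/300
  (Z=0, Y=2, W=0, X=0) weight 1/150
  (Z=0, Y=2, W=1, X=0) weight 1/150
  (Z=0, Y=2, W=2, X=0) weight 1/300
  (Z=0, Y=3, W=0, X=0) weight 1/150
  (Z=0, Y=3, W=1, X=0) weight 1/150
  (Z=1, Y=1, W=0, X=0) weight 1/150
  (Z=2, Y=1, W=0, X=0) weight 1/150
  … 26 more
Group by Z:
  weight(Z=0) = 1/15
  weight(Z=1) = 1/15
  weight(Z=2) = 1/15
Total weight = 1/15 + 1/15 + 1/15 = 1/5
P(Z=0 | obs) = 1/15 / 1/5 = 1/3
P(Z=1 | obs) = 1/15 / 1/5 = 1/3
P(Z=2 | obs) = 1/15 / 1/5 = 1/3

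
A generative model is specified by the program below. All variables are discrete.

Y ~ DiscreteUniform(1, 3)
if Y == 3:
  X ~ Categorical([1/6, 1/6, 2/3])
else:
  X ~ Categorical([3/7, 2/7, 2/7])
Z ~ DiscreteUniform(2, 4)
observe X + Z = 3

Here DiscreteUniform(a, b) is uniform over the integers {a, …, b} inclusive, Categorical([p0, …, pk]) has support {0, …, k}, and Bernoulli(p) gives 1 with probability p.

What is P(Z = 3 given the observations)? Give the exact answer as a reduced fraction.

Enumerate traces; 6 have nonzero weight after conditioning:
  (Y=1, X=0, Z=3) weight 1/21
  (Y=1, X=1, Z=2) weight 2/63
  (Y=2, X=0, Z=3) weight 1/21
  (Y=2, X=1, Z=2) weight 2/63
  (Y=3, X=0, Z=3) weight 1/54
  (Y=3, X=1, Z=2) weight 1/54
Group by Z:
  weight(Z=2) = 31/378
  weight(Z=3) = 43/378
Total weight = 31/378 + 43/378 = 37/189
P(Z=2 | obs) = 31/378 / 37/189 = 31/74
P(Z=3 | obs) = 43/378 / 37/189 = 43/74

P(Z = 3 | obs) = 43/74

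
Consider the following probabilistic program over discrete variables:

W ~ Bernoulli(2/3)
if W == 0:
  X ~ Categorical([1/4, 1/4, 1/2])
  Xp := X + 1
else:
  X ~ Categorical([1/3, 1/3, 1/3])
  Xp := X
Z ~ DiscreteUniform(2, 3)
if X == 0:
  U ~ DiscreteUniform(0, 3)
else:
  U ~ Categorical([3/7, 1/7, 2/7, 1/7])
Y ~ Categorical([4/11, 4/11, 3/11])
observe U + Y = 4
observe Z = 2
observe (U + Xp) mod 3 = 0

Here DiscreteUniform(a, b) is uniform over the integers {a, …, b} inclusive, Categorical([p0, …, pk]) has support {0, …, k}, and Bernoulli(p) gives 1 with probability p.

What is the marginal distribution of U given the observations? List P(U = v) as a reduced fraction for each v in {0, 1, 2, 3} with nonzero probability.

Enumerate traces; 4 have nonzero weight after conditioning:
  (W=0, X=0, Z=2, U=2, Y=2) weight 1/352
  (W=0, X=2, Z=2, U=3, Y=1) weight 1/231
  (W=1, X=0, Z=2, U=3, Y=1) weight 1/99
  (W=1, X=1, Z=2, U=2, Y=2) weight 2/231
Group by U:
  weight(U=2) = 85/7392
  weight(U=3) = 10/693
Total weight = 85/7392 + 10/693 = 575/22176
P(U=2 | obs) = 85/7392 / 575/22176 = 51/115
P(U=3 | obs) = 10/693 / 575/22176 = 64/115

P(U=2) = 51/115, P(U=3) = 64/115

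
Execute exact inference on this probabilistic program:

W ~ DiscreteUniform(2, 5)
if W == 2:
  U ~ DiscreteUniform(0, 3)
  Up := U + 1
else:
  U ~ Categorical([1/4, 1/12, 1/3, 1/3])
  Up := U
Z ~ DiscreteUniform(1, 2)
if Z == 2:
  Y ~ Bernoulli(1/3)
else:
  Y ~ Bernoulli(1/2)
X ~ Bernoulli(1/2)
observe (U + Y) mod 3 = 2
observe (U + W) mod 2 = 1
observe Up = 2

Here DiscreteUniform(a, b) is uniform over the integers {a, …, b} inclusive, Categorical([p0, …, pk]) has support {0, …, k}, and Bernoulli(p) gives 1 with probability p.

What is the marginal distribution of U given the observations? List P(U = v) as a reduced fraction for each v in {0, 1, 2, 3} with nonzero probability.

P(U=1) = 15/71, P(U=2) = 56/71

Enumerate traces; 12 have nonzero weight after conditioning:
  (W=2, U=1, Z=1, Y=1, X=0) weight 1/128
  (W=2, U=1, Z=1, Y=1, X=1) weight 1/128
  (W=2, U=1, Z=2, Y=1, X=0) weight 1/192
  (W=2, U=1, Z=2, Y=1, X=1) weight 1/192
  (W=3, U=2, Z=1, Y=0, X=0) weight 1/96
  (W=3, U=2, Z=1, Y=0, X=1) weight 1/96
  (W=3, U=2, Z=2, Y=0, X=0) weight 1/72
  (W=3, U=2, Z=2, Y=0, X=1) weight 1/72
  … 4 more
Group by U:
  weight(U=1) = 5/192
  weight(U=2) = 7/72
Total weight = 5/192 + 7/72 = 71/576
P(U=1 | obs) = 5/192 / 71/576 = 15/71
P(U=2 | obs) = 7/72 / 71/576 = 56/71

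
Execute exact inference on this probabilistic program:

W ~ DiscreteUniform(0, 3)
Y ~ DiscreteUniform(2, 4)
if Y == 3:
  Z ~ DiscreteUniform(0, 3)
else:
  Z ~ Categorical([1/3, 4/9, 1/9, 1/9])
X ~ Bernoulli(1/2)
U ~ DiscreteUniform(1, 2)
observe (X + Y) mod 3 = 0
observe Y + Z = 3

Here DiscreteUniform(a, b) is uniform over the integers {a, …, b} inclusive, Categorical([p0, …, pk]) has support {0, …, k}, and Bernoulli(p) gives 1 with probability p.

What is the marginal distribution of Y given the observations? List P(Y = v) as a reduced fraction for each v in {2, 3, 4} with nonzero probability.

P(Y=2) = 16/25, P(Y=3) = 9/25

Enumerate traces; 16 have nonzero weight after conditioning:
  (W=0, Y=2, Z=1, X=1, U=1) weight 1/108
  (W=0, Y=2, Z=1, X=1, U=2) weight 1/108
  (W=0, Y=3, Z=0, X=0, U=1) weight 1/192
  (W=0, Y=3, Z=0, X=0, U=2) weight 1/192
  (W=1, Y=2, Z=1, X=1, U=1) weight 1/108
  (W=1, Y=2, Z=1, X=1, U=2) weight 1/108
  (W=1, Y=3, Z=0, X=0, U=1) weight 1/192
  (W=1, Y=3, Z=0, X=0, U=2) weight 1/192
  … 8 more
Group by Y:
  weight(Y=2) = 2/27
  weight(Y=3) = 1/24
Total weight = 2/27 + 1/24 = 25/216
P(Y=2 | obs) = 2/27 / 25/216 = 16/25
P(Y=3 | obs) = 1/24 / 25/216 = 9/25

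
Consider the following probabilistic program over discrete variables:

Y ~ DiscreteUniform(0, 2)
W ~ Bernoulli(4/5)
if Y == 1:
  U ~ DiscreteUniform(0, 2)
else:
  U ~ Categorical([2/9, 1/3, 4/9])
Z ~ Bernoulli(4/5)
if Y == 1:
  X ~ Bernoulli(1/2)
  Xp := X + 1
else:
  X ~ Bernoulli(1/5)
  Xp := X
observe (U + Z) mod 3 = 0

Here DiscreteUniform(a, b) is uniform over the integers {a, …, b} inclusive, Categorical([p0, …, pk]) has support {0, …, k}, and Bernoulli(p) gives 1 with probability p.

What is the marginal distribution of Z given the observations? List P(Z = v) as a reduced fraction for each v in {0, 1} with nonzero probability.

Enumerate traces; 24 have nonzero weight after conditioning:
  (Y=0, W=0, U=0, Z=0, X=0) weight 8/3375
  (Y=0, W=0, U=0, Z=0, X=1) weight 2/3375
  (Y=0, W=0, U=2, Z=1, X=0) weight 64/3375
  (Y=0, W=0, U=2, Z=1, X=1) weight 16/3375
  (Y=0, W=1, U=0, Z=0, X=0) weight 32/3375
  (Y=0, W=1, U=0, Z=0, X=1) weight 8/3375
  (Y=0, W=1, U=2, Z=1, X=0) weight 256/3375
  (Y=0, W=1, U=2, Z=1, X=1) weight 64/3375
  … 16 more
Group by Z:
  weight(Z=0) = 7/135
  weight(Z=1) = 44/135
Total weight = 7/135 + 44/135 = 17/45
P(Z=0 | obs) = 7/135 / 17/45 = 7/51
P(Z=1 | obs) = 44/135 / 17/45 = 44/51

P(Z=0) = 7/51, P(Z=1) = 44/51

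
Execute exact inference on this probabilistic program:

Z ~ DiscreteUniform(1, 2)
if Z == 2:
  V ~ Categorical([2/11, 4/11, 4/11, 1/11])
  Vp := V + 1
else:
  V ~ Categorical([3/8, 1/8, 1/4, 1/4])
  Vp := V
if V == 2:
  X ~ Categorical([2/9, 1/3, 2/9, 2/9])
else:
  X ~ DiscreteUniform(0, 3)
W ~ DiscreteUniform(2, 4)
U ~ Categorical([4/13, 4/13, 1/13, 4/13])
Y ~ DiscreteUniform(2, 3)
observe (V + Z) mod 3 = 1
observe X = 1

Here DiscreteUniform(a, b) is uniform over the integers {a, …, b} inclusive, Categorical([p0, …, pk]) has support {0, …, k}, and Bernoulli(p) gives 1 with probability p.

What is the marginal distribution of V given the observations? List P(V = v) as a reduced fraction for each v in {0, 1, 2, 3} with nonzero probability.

P(V=0) = 99/293, P(V=2) = 128/293, P(V=3) = 66/293

Enumerate traces; 72 have nonzero weight after conditioning:
  (Z=1, V=0, X=1, W=2, U=0, Y=2) weight 1/416
  (Z=1, V=0, X=1, W=2, U=0, Y=3) weight 1/416
  (Z=1, V=0, X=1, W=2, U=1, Y=2) weight 1/416
  (Z=1, V=0, X=1, W=2, U=1, Y=3) weight 1/416
  (Z=1, V=0, X=1, W=2, U=2, Y=2) weight 1/1664
  (Z=1, V=0, X=1, W=2, U=2, Y=3) weight 1/1664
  (Z=1, V=0, X=1, W=2, U=3, Y=2) weight 1/416
  (Z=1, V=0, X=1, W=2, U=3, Y=3) weight 1/416
  (Z=1, V=3, X=1, W=2, U=0, Y=2) weight 1/624
  (Z=2, V=2, X=1, W=2, U=0, Y=2) weight 4/1287
  … 62 more
Group by V:
  weight(V=0) = 3/64
  weight(V=2) = 2/33
  weight(V=3) = 1/32
Total weight = 3/64 + 2/33 + 1/32 = 293/2112
P(V=0 | obs) = 3/64 / 293/2112 = 99/293
P(V=2 | obs) = 2/33 / 293/2112 = 128/293
P(V=3 | obs) = 1/32 / 293/2112 = 66/293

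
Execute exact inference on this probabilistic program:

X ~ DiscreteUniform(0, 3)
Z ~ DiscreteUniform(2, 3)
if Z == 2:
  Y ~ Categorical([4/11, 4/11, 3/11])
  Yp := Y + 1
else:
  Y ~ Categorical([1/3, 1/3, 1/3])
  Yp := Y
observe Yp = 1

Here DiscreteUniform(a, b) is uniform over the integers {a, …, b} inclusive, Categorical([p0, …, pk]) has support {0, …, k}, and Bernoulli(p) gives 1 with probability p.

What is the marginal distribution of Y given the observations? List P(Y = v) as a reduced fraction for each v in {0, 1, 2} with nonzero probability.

P(Y=0) = 12/23, P(Y=1) = 11/23

Enumerate traces; 8 have nonzero weight after conditioning:
  (X=0, Z=2, Y=0) weight 1/22
  (X=0, Z=3, Y=1) weight 1/24
  (X=1, Z=2, Y=0) weight 1/22
  (X=1, Z=3, Y=1) weight 1/24
  (X=2, Z=2, Y=0) weight 1/22
  (X=2, Z=3, Y=1) weight 1/24
  (X=3, Z=2, Y=0) weight 1/22
  (X=3, Z=3, Y=1) weight 1/24
Group by Y:
  weight(Y=0) = 2/11
  weight(Y=1) = 1/6
Total weight = 2/11 + 1/6 = 23/66
P(Y=0 | obs) = 2/11 / 23/66 = 12/23
P(Y=1 | obs) = 1/6 / 23/66 = 11/23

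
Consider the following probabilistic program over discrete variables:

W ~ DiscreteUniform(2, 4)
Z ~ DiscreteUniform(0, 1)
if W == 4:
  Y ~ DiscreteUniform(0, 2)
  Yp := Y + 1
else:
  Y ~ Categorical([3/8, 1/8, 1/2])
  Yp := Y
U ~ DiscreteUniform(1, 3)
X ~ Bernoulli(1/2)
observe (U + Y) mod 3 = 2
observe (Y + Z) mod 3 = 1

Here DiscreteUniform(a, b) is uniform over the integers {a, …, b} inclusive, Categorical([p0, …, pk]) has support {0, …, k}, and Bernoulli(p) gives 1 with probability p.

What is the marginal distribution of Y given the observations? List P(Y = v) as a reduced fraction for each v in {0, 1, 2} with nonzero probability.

Enumerate traces; 12 have nonzero weight after conditioning:
  (W=2, Z=0, Y=1, U=1, X=0) weight 1/288
  (W=2, Z=0, Y=1, U=1, X=1) weight 1/288
  (W=2, Z=1, Y=0, U=2, X=0) weight 1/96
  (W=2, Z=1, Y=0, U=2, X=1) weight 1/96
  (W=3, Z=0, Y=1, U=1, X=0) weight 1/288
  (W=3, Z=0, Y=1, U=1, X=1) weight 1/288
  (W=3, Z=1, Y=0, U=2, X=0) weight 1/96
  (W=3, Z=1, Y=0, U=2, X=1) weight 1/96
  … 4 more
Group by Y:
  weight(Y=0) = 13/216
  weight(Y=1) = 7/216
Total weight = 13/216 + 7/216 = 5/54
P(Y=0 | obs) = 13/216 / 5/54 = 13/20
P(Y=1 | obs) = 7/216 / 5/54 = 7/20

P(Y=0) = 13/20, P(Y=1) = 7/20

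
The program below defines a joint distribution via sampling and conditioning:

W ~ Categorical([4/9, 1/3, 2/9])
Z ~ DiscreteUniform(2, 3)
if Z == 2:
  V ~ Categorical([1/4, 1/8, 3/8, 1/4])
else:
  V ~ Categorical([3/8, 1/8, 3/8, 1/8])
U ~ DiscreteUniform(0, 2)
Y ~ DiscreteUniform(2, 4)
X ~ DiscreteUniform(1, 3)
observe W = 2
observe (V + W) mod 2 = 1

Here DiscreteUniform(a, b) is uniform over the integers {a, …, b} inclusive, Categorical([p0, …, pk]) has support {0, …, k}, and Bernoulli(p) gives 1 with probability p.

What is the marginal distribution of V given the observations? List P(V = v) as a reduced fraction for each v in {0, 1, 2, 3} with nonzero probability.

Enumerate traces; 108 have nonzero weight after conditioning:
  (W=2, Z=2, V=1, U=0, Y=2, X=1) weight 1/1944
  (W=2, Z=2, V=1, U=0, Y=2, X=2) weight 1/1944
  (W=2, Z=2, V=1, U=0, Y=2, X=3) weight 1/1944
  (W=2, Z=2, V=1, U=0, Y=3, X=1) weight 1/1944
  (W=2, Z=2, V=1, U=0, Y=3, X=2) weight 1/1944
  (W=2, Z=2, V=1, U=0, Y=3, X=3) weight 1/1944
  (W=2, Z=2, V=1, U=0, Y=4, X=1) weight 1/1944
  (W=2, Z=2, V=1, U=0, Y=4, X=2) weight 1/1944
  (W=2, Z=2, V=3, U=0, Y=2, X=1) weight 1/972
  … 99 more
Group by V:
  weight(V=1) = 1/36
  weight(V=3) = 1/24
Total weight = 1/36 + 1/24 = 5/72
P(V=1 | obs) = 1/36 / 5/72 = 2/5
P(V=3 | obs) = 1/24 / 5/72 = 3/5

P(V=1) = 2/5, P(V=3) = 3/5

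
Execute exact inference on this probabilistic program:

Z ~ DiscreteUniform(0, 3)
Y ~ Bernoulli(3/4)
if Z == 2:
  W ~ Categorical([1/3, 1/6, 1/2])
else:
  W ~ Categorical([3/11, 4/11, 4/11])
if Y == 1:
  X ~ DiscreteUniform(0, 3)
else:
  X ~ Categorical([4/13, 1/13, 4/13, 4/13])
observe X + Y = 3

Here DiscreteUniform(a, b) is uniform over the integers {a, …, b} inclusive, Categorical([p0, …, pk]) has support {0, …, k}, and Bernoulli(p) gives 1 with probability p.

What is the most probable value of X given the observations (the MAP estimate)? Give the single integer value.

argmax_v P(X = v | obs) = 2

Enumerate traces; 24 have nonzero weight after conditioning:
  (Z=0, Y=0, W=0, X=3) weight 3/572
  (Z=0, Y=0, W=1, X=3) weight 1/143
  (Z=0, Y=0, W=2, X=3) weight 1/143
  (Z=0, Y=1, W=0, X=2) weight 9/704
  (Z=0, Y=1, W=1, X=2) weight 3/176
  (Z=0, Y=1, W=2, X=2) weight 3/176
  (Z=1, Y=0, W=0, X=3) weight 3/572
  (Z=1, Y=0, W=1, X=3) weight 1/143
  … 16 more
Group by X:
  weight(X=2) = 3/16
  weight(X=3) = 1/13
Total weight = 3/16 + 1/13 = 55/208
P(X=2 | obs) = 3/16 / 55/208 = 39/55
P(X=3 | obs) = 1/13 / 55/208 = 16/55
argmax = 2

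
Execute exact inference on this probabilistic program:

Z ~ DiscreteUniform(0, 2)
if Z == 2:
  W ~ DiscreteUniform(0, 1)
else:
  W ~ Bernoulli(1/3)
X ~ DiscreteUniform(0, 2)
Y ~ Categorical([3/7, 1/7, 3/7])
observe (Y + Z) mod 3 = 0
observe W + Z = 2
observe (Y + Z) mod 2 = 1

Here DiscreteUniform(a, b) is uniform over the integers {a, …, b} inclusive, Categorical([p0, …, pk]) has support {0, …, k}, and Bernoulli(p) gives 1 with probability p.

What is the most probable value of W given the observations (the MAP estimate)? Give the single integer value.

Enumerate traces; 6 have nonzero weight after conditioning:
  (Z=1, W=1, X=0, Y=2) weight 1/63
  (Z=1, W=1, X=1, Y=2) weight 1/63
  (Z=1, W=1, X=2, Y=2) weight 1/63
  (Z=2, W=0, X=0, Y=1) weight 1/126
  (Z=2, W=0, X=1, Y=1) weight 1/126
  (Z=2, W=0, X=2, Y=1) weight 1/126
Group by W:
  weight(W=0) = 1/42
  weight(W=1) = 1/21
Total weight = 1/42 + 1/21 = 1/14
P(W=0 | obs) = 1/42 / 1/14 = 1/3
P(W=1 | obs) = 1/21 / 1/14 = 2/3
argmax = 1

argmax_v P(W = v | obs) = 1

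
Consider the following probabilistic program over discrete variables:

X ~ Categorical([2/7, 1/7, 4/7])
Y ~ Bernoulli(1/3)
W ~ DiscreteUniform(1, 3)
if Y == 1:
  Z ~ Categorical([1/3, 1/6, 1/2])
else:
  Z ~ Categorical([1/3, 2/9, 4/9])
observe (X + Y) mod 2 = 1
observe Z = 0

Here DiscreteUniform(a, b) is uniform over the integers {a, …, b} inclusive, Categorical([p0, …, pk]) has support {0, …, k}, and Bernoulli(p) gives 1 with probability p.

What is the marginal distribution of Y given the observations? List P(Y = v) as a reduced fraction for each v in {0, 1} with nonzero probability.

Enumerate traces; 9 have nonzero weight after conditioning:
  (X=0, Y=1, W=1, Z=0) weight 2/189
  (X=0, Y=1, W=2, Z=0) weight 2/189
  (X=0, Y=1, W=3, Z=0) weight 2/189
  (X=1, Y=0, W=1, Z=0) weight 2/189
  (X=1, Y=0, W=2, Z=0) weight 2/189
  (X=1, Y=0, W=3, Z=0) weight 2/189
  (X=2, Y=1, W=1, Z=0) weight 4/189
  (X=2, Y=1, W=2, Z=0) weight 4/189
  … 1 more
Group by Y:
  weight(Y=0) = 2/63
  weight(Y=1) = 2/21
Total weight = 2/63 + 2/21 = 8/63
P(Y=0 | obs) = 2/63 / 8/63 = 1/4
P(Y=1 | obs) = 2/21 / 8/63 = 3/4

P(Y=0) = 1/4, P(Y=1) = 3/4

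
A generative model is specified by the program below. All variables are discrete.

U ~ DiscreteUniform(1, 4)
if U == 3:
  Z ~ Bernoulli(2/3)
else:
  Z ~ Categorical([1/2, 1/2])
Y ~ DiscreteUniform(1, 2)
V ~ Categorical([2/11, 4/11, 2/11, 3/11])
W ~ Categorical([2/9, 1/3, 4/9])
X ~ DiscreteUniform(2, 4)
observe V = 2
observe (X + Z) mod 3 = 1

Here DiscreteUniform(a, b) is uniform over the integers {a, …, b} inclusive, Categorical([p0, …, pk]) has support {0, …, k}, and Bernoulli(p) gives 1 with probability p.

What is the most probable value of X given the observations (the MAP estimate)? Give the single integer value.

argmax_v P(X = v | obs) = 3

Enumerate traces; 48 have nonzero weight after conditioning:
  (U=1, Z=0, Y=1, V=2, W=0, X=4) weight 1/1188
  (U=1, Z=0, Y=1, V=2, W=1, X=4) weight 1/792
  (U=1, Z=0, Y=1, V=2, W=2, X=4) weight 1/594
  (U=1, Z=0, Y=2, V=2, W=0, X=4) weight 1/1188
  (U=1, Z=0, Y=2, V=2, W=1, X=4) weight 1/792
  (U=1, Z=0, Y=2, V=2, W=2, X=4) weight 1/594
  (U=1, Z=1, Y=1, V=2, W=0, X=3) weight 1/1188
  (U=1, Z=1, Y=1, V=2, W=1, X=3) weight 1/792
  … 40 more
Group by X:
  weight(X=3) = 13/396
  weight(X=4) = 1/36
Total weight = 13/396 + 1/36 = 2/33
P(X=3 | obs) = 13/396 / 2/33 = 13/24
P(X=4 | obs) = 1/36 / 2/33 = 11/24
argmax = 3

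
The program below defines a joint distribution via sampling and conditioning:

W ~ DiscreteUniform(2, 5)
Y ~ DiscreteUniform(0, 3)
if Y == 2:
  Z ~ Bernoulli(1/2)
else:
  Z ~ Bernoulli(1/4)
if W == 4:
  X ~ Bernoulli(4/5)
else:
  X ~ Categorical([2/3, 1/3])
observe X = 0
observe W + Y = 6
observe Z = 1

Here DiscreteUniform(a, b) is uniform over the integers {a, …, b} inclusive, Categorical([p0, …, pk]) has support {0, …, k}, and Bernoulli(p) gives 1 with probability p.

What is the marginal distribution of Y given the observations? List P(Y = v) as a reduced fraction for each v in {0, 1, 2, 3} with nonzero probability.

Enumerate traces; 3 have nonzero weight after conditioning:
  (W=3, Y=3, Z=1, X=0) weight 1/96
  (W=4, Y=2, Z=1, X=0) weight 1/160
  (W=5, Y=1, Z=1, X=0) weight 1/96
Group by Y:
  weight(Y=1) = 1/96
  weight(Y=2) = 1/160
  weight(Y=3) = 1/96
Total weight = 1/96 + 1/160 + 1/96 = 13/480
P(Y=1 | obs) = 1/96 / 13/480 = 5/13
P(Y=2 | obs) = 1/160 / 13/480 = 3/13
P(Y=3 | obs) = 1/96 / 13/480 = 5/13

P(Y=1) = 5/13, P(Y=2) = 3/13, P(Y=3) = 5/13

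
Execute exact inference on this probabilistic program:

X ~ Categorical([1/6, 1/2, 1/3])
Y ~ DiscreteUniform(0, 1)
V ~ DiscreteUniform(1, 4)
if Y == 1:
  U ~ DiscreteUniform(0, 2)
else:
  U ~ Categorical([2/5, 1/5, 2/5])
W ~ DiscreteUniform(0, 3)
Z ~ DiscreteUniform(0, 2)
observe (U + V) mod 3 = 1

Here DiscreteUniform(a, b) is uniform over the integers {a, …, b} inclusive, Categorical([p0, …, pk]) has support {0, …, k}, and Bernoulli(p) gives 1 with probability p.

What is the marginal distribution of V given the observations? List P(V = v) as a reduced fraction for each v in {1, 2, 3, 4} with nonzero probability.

P(V=1) = 11/41, P(V=2) = 11/41, P(V=3) = 8/41, P(V=4) = 11/41

Enumerate traces; 288 have nonzero weight after conditioning:
  (X=0, Y=0, V=1, U=0, W=0, Z=0) weight 1/1440
  (X=0, Y=0, V=1, U=0, W=0, Z=1) weight 1/1440
  (X=0, Y=0, V=1, U=0, W=0, Z=2) weight 1/1440
  (X=0, Y=0, V=1, U=0, W=1, Z=0) weight 1/1440
  (X=0, Y=0, V=1, U=0, W=1, Z=1) weight 1/1440
  (X=0, Y=0, V=1, U=0, W=1, Z=2) weight 1/1440
  (X=0, Y=0, V=1, U=0, W=2, Z=0) weight 1/1440
  (X=0, Y=0, V=1, U=0, W=2, Z=1) weight 1/1440
  (X=0, Y=0, V=2, U=2, W=0, Z=0) weight 1/1440
  (X=0, Y=0, V=3, U=1, W=0, Z=0) weight 1/2880
  … 278 more
Group by V:
  weight(V=1) = 11/120
  weight(V=2) = 11/120
  weight(V=3) = 1/15
  weight(V=4) = 11/120
Total weight = 11/120 + 11/120 + 1/15 + 11/120 = 41/120
P(V=1 | obs) = 11/120 / 41/120 = 11/41
P(V=2 | obs) = 11/120 / 41/120 = 11/41
P(V=3 | obs) = 1/15 / 41/120 = 8/41
P(V=4 | obs) = 11/120 / 41/120 = 11/41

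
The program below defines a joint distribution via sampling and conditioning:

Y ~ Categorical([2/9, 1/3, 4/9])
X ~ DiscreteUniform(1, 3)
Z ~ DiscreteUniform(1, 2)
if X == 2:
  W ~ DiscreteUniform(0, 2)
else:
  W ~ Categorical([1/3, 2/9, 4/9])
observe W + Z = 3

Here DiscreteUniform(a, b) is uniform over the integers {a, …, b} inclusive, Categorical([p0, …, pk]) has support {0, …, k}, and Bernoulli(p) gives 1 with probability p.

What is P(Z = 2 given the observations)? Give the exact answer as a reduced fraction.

P(Z = 2 | obs) = 7/18

Enumerate traces; 18 have nonzero weight after conditioning:
  (Y=0, X=1, Z=1, W=2) weight 4/243
  (Y=0, X=1, Z=2, W=1) weight 2/243
  (Y=0, X=2, Z=1, W=2) weight 1/81
  (Y=0, X=2, Z=2, W=1) weight 1/81
  (Y=0, X=3, Z=1, W=2) weight 4/243
  (Y=0, X=3, Z=2, W=1) weight 2/243
  (Y=1, X=1, Z=1, W=2) weight 2/81
  (Y=1, X=1, Z=2, W=1) weight 1/81
  … 10 more
Group by Z:
  weight(Z=1) = 11/54
  weight(Z=2) = 7/54
Total weight = 11/54 + 7/54 = 1/3
P(Z=1 | obs) = 11/54 / 1/3 = 11/18
P(Z=2 | obs) = 7/54 / 1/3 = 7/18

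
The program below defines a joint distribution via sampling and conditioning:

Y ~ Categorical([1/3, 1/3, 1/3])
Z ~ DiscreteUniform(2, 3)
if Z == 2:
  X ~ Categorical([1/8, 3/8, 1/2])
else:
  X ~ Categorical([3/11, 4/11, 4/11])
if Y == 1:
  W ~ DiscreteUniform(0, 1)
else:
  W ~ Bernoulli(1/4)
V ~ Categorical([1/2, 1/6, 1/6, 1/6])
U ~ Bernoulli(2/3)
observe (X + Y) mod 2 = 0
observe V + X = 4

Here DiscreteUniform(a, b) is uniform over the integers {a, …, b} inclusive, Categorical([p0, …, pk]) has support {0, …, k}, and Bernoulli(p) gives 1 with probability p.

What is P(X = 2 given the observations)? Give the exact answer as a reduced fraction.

P(X = 2 | obs) = 152/217

Enumerate traces; 24 have nonzero weight after conditioning:
  (Y=0, Z=2, X=2, W=0, V=2, U=0) weight 1/288
  (Y=0, Z=2, X=2, W=0, V=2, U=1) weight 1/144
  (Y=0, Z=2, X=2, W=1, V=2, U=0) weight 1/864
  (Y=0, Z=2, X=2, W=1, V=2, U=1) weight 1/432
  (Y=0, Z=3, X=2, W=0, V=2, U=0) weight 1/396
  (Y=0, Z=3, X=2, W=0, V=2, U=1) weight 1/198
  (Y=0, Z=3, X=2, W=1, V=2, U=0) weight 1/1188
  (Y=0, Z=3, X=2, W=1, V=2, U=1) weight 1/594
  (Y=1, Z=2, X=1, W=0, V=3, U=0) weight 1/576
  … 15 more
Group by X:
  weight(X=1) = 65/3168
  weight(X=2) = 19/396
Total weight = 65/3168 + 19/396 = 217/3168
P(X=1 | obs) = 65/3168 / 217/3168 = 65/217
P(X=2 | obs) = 19/396 / 217/3168 = 152/217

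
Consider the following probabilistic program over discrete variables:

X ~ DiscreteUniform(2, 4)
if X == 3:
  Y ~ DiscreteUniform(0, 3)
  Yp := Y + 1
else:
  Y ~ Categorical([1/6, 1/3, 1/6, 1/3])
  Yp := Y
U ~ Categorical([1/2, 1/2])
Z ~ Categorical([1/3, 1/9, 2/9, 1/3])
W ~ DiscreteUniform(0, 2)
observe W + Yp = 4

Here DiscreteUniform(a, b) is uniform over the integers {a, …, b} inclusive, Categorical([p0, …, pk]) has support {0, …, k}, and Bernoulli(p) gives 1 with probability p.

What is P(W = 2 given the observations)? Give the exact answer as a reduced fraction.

Enumerate traces; 56 have nonzero weight after conditioning:
  (X=2, Y=2, U=0, Z=0, W=2) weight 1/324
  (X=2, Y=2, U=0, Z=1, W=2) weight 1/972
  (X=2, Y=2, U=0, Z=2, W=2) weight 1/486
  (X=2, Y=2, U=0, Z=3, W=2) weight 1/324
  (X=2, Y=2, U=1, Z=0, W=2) weight 1/324
  (X=2, Y=2, U=1, Z=1, W=2) weight 1/972
  (X=2, Y=2, U=1, Z=2, W=2) weight 1/486
  (X=2, Y=2, U=1, Z=3, W=2) weight 1/324
  (X=2, Y=3, U=0, Z=0, W=1) weight 1/162
  (X=3, Y=3, U=0, Z=0, W=0) weight 1/216
  … 46 more
Group by W:
  weight(W=0) = 1/36
  weight(W=1) = 11/108
  weight(W=2) = 7/108
Total weight = 1/36 + 11/108 + 7/108 = 7/36
P(W=0 | obs) = 1/36 / 7/36 = 1/7
P(W=1 | obs) = 11/108 / 7/36 = 11/21
P(W=2 | obs) = 7/108 / 7/36 = 1/3

P(W = 2 | obs) = 1/3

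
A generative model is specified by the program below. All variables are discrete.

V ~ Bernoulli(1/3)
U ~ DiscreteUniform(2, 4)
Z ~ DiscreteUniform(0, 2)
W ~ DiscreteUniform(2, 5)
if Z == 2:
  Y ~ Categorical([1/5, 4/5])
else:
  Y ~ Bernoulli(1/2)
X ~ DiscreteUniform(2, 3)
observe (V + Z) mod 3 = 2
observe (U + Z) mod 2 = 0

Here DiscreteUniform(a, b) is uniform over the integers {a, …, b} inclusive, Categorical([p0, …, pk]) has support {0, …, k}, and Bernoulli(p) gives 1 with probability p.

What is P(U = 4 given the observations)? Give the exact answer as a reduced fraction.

Enumerate traces; 48 have nonzero weight after conditioning:
  (V=0, U=2, Z=2, W=2, Y=0, X=2) weight 1/540
  (V=0, U=2, Z=2, W=2, Y=0, X=3) weight 1/540
  (V=0, U=2, Z=2, W=2, Y=1, X=2) weight 1/135
  (V=0, U=2, Z=2, W=2, Y=1, X=3) weight 1/135
  (V=0, U=2, Z=2, W=3, Y=0, X=2) weight 1/540
  (V=0, U=2, Z=2, W=3, Y=0, X=3) weight 1/540
  (V=0, U=2, Z=2, W=3, Y=1, X=2) weight 1/135
  (V=0, U=2, Z=2, W=3, Y=1, X=3) weight 1/135
  (V=0, U=4, Z=2, W=2, Y=0, X=2) weight 1/540
  (V=1, U=3, Z=1, W=2, Y=0, X=2) weight 1/432
  … 38 more
Group by U:
  weight(U=2) = 2/27
  weight(U=3) = 1/27
  weight(U=4) = 2/27
Total weight = 2/27 + 1/27 + 2/27 = 5/27
P(U=2 | obs) = 2/27 / 5/27 = 2/5
P(U=3 | obs) = 1/27 / 5/27 = 1/5
P(U=4 | obs) = 2/27 / 5/27 = 2/5

P(U = 4 | obs) = 2/5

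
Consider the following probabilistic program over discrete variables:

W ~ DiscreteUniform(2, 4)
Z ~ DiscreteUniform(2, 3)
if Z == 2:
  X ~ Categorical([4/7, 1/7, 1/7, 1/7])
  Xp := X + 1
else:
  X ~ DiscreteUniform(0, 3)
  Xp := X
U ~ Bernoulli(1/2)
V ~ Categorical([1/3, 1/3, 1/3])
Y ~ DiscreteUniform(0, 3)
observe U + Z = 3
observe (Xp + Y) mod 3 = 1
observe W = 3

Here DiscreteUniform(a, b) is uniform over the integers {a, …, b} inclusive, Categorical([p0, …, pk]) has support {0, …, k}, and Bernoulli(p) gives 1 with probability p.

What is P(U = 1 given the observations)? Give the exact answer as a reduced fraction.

Enumerate traces; 33 have nonzero weight after conditioning:
  (W=3, Z=2, X=0, U=1, V=0, Y=0) weight 1/252
  (W=3, Z=2, X=0, U=1, V=0, Y=3) weight 1/252
  (W=3, Z=2, X=0, U=1, V=1, Y=0) weight 1/252
  (W=3, Z=2, X=0, U=1, V=1, Y=3) weight 1/252
  (W=3, Z=2, X=0, U=1, V=2, Y=0) weight 1/252
  (W=3, Z=2, X=0, U=1, V=2, Y=3) weight 1/252
  (W=3, Z=2, X=1, U=1, V=0, Y=2) weight 1/1008
  (W=3, Z=2, X=1, U=1, V=1, Y=2) weight 1/1008
  (W=3, Z=3, X=0, U=0, V=0, Y=1) weight 1/576
  … 24 more
Group by U:
  weight(U=0) = 5/192
  weight(U=1) = 1/28
Total weight = 5/192 + 1/28 = 83/1344
P(U=0 | obs) = 5/192 / 83/1344 = 35/83
P(U=1 | obs) = 1/28 / 83/1344 = 48/83

P(U = 1 | obs) = 48/83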